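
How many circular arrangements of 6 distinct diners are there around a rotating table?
Circular: fix one position, arrange the rest. (6-1)! = 120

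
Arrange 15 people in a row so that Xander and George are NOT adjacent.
Total - adjacent = 15! - (15-1)!×2 = 1307674368000 - 174356582400 = 1133317785600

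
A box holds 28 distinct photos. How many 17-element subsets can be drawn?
C(28,17) = 28!/(17!×11!) = 21474180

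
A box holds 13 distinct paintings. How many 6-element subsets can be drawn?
C(13,6) = 13!/(6!×7!) = 1716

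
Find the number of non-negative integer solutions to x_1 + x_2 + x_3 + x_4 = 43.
C(43+4-1, 4-1) = C(46, 3) = 15180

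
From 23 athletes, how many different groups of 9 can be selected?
C(23,9) = 23!/(9!×14!) = 817190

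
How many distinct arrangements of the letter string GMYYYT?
6! / (1! × 1! × 3! × 1!) = 120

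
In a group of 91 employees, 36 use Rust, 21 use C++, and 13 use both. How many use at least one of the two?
|A∪B| = |A| + |B| - |A∩B| = 36 + 21 - 13 = 44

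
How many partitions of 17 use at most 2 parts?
By conjugation, equals partitions of 17 into parts ≤ 2. Let r_j(i) = number of partitions of i into parts ≤ j, for i = 0..17. r_1(i) = 1 for all i; r_j(i) = r_{j-1}(i) + r_j(i-j). Rows j = 2..2: ≤2: 1 1 2 2 3 3 4 4 5 5 6 6 7 7 8 8 9 9. r_2(17) = 9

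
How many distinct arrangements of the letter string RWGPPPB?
7! / (1! × 1! × 3! × 1! × 1!) = 840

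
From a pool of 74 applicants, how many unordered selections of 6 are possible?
C(74,6) = 74!/(6!×68!) = 185250786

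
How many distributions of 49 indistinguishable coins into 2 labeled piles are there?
C(49+2-1, 2-1) = C(50, 1) = 50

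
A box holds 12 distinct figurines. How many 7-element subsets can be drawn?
C(12,7) = 12!/(7!×5!) = 792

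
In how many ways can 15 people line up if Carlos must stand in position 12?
Fix one position: (15-1)! = 87178291200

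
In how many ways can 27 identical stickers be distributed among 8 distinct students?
C(27+8-1, 8-1) = C(34, 7) = 5379616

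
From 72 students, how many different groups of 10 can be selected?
C(72,10) = 72!/(10!×62!) = 536211932256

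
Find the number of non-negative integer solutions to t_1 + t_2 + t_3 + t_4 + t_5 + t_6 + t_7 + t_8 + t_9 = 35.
C(35+9-1, 9-1) = C(43, 8) = 145008513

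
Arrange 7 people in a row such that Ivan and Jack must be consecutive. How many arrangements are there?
Treat the 2 as one block: (7-2+1)! × 2! = 720 × 2 = 1440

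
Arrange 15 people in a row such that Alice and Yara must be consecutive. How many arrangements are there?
Treat the 2 as one block: (15-2+1)! × 2! = 87178291200 × 2 = 174356582400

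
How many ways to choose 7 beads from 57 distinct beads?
C(57,7) = 57!/(7!×50!) = 264385836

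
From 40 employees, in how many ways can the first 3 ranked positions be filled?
P(40,3) = 40!/(40-3)! = 59280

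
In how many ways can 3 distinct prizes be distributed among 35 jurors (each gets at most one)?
P(35,3) = 35!/(35-3)! = 39270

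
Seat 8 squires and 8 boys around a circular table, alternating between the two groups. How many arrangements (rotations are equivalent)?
Fix one of the squires: (8-1)! ways for the remaining squires, × 8! ways for the boys = 5040 × 40320 = 203212800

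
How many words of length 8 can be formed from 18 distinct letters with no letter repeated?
P(18,8) = 18!/(18-8)! = 1764322560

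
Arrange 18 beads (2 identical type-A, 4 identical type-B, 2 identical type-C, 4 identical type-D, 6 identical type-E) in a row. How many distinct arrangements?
18! / (2! × 4! × 2! × 4! × 6!) = 3859455600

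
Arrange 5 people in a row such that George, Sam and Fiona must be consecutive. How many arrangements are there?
Treat the 3 as one block: (5-3+1)! × 3! = 6 × 6 = 36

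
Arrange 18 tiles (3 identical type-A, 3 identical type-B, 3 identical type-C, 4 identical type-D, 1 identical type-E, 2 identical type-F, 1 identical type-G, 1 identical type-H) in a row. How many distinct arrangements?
18! / (3! × 3! × 3! × 4! × 1! × 2! × 1! × 1!) = 617512896000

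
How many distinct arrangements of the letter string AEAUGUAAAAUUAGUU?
16! / (1! × 2! × 6! × 7!) = 2882880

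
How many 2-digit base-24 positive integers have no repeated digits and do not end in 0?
Last digit: 23 nonzero choices. First digit: 22 (nonzero, ≠last). Middle 0: P(22,0) = 1. Total = 506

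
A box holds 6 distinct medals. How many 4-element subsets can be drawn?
C(6,4) = 6!/(4!×2!) = 15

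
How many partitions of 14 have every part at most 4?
Let r_j(i) = number of partitions of i into parts ≤ j, for i = 0..14. r_1(i) = 1 for all i; r_j(i) = r_{j-1}(i) + r_j(i-j). Rows j = 2..4: ≤2: 1 1 2 2 3 3 4 4 5 5 6 6 7 7 8; ≤3: 1 1 2 3 4 5 7 8 10 12 14 16 19 21 24; ≤4: 1 1 2 3 5 6 9 11 15 18 23 27 34 39 47. r_4(14) = 47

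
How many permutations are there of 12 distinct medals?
12! = 479001600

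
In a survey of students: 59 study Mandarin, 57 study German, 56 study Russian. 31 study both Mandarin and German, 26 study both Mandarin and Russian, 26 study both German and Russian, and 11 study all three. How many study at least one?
|A∪B∪C| = 59+57+56-31-26-26+11 = 100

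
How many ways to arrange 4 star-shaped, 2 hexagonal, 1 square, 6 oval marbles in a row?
13! / (4! × 2! × 1! × 6!) = 180180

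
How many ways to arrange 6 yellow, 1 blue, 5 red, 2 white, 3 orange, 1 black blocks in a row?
18! / (6! × 1! × 5! × 2! × 3! × 1!) = 6175128960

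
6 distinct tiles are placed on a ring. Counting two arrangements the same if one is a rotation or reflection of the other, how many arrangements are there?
(6-1)!/2 = 120/2 = 60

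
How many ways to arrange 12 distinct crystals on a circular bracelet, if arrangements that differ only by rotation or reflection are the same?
(12-1)!/2 = 39916800/2 = 19958400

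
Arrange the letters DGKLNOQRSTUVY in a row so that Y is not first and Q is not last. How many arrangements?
By inclusion-exclusion: 13! - 2×(13-1)! + (13-2)! = 6227020800 - 958003200 + 39916800 = 5308934400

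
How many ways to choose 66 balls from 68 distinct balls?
C(68,66) = 68!/(66!×2!) = 2278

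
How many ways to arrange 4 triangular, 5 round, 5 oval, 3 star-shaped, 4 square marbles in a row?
21! / (4! × 5! × 5! × 3! × 4!) = 1026615189600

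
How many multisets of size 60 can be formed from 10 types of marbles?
C(60+10-1, 10-1) = C(69, 9) = 56672074888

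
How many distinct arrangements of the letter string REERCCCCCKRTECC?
15! / (1! × 7! × 3! × 3! × 1!) = 7207200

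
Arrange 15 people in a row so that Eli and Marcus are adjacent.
Treat as block: (15-1)! × 2! = 87178291200 × 2 = 174356582400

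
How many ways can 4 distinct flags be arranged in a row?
4! = 24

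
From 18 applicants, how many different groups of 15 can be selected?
C(18,15) = 18!/(15!×3!) = 816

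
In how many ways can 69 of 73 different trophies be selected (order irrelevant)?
C(73,69) = 73!/(69!×4!) = 1088430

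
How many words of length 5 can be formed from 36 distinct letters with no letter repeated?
P(36,5) = 36!/(36-5)! = 45239040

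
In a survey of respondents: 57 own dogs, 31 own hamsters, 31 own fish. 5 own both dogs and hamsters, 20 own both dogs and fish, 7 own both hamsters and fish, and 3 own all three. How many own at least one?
|A∪B∪C| = 57+31+31-5-20-7+3 = 90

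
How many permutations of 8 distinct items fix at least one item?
Complement of the derangements. !8 = Σ_{j=0}^{8} (-1)^j·8!/j! = 40320 - 40320 + 20160 - 6720 + 1680 - 336 + 56 - 8 + 1 = 14833. 8! - !8 = 40320 - 14833 = 25487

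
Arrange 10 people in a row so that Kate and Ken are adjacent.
Treat as block: (10-1)! × 2! = 362880 × 2 = 725760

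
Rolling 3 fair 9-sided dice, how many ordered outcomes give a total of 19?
Coefficient of x^19 in (x + x² + ... + x^9)^3. By inclusion-exclusion on dice exceeding 9: Σ_j (-1)^j C(3,j)·C(19-1-9j, 2) = C(3,0)·C(18,2) - C(3,1)·C(9,2) = 1·153 - 3·36 = 45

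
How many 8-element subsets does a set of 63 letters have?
C(63,8) = 63!/(8!×55!) = 3872894697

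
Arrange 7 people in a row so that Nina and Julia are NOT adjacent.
Total - adjacent = 7! - (7-1)!×2 = 5040 - 1440 = 3600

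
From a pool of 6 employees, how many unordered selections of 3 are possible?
C(6,3) = 6!/(3!×3!) = 20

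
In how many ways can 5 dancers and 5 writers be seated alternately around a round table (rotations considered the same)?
Fix one of the dancers: (5-1)! ways for the remaining dancers, × 5! ways for the writers = 24 × 120 = 2880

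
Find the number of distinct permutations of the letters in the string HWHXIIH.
7! / (2! × 1! × 3! × 1!) = 420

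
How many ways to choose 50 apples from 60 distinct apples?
C(60,50) = 60!/(50!×10!) = 75394027566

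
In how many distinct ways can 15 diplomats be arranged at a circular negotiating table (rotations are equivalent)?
Circular: fix one position, arrange the rest. (15-1)! = 87178291200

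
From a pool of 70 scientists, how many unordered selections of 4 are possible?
C(70,4) = 70!/(4!×66!) = 916895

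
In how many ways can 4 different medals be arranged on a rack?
4! = 24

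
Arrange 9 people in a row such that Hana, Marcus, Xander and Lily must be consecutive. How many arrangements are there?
Treat the 4 as one block: (9-4+1)! × 4! = 720 × 24 = 17280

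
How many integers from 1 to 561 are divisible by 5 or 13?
⌊561/5⌋ + ⌊561/13⌋ - ⌊561/65⌋ = 112 + 43 - 8 = 147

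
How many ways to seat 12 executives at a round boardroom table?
Circular: fix one position, arrange the rest. (12-1)! = 39916800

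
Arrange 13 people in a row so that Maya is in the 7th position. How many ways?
Fix one position: (13-1)! = 479001600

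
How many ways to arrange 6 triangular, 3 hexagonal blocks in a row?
9! / (6! × 3!) = 84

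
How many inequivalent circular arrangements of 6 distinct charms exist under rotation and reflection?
(6-1)!/2 = 120/2 = 60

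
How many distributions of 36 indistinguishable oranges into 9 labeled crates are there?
C(36+9-1, 9-1) = C(44, 8) = 177232627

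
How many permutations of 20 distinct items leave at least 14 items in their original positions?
Exactly j fixed points: C(20,j)·!(20-j); sum over j ≥ 14 (derangement numbers via !m = (m-1)·(!(m-1) + !(m-2)): !0..!6 = 1, 0, 1, 2, 9, 44, 265). Σ_{j=14}^{20} C(20,j)·!(20-j) = C(20,14)·!6 + C(20,15)·!5 + C(20,16)·!4 + C(20,17)·!3 + C(20,18)·!2 + C(20,19)·!1 + C(20,20)·!0 = 38760·265 + 15504·44 + 4845·9 + 1140·2 + 190·1 + 20·0 + 1·1 = 10999652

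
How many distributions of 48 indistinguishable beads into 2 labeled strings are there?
C(48+2-1, 2-1) = C(49, 1) = 49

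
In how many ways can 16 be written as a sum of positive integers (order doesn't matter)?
Pentagonal recurrence p(n) = p(n-1) + p(n-2) - p(n-5) - p(n-7) + p(n-12) + p(n-15) - ... gives p(0..15) = 1, 1, 2, 3, 5, 7, 11, 15, 22, 30, 42, 56, 77, 101, 135, 176. p(16) = p(15) + p(14) - p(11) - p(9) + p(4) + p(1) = 176 + 135 - 56 - 30 + 5 + 1 = 231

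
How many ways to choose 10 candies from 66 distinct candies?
C(66,10) = 66!/(10!×56!) = 210980549208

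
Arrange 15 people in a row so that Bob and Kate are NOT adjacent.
Total - adjacent = 15! - (15-1)!×2 = 1307674368000 - 174356582400 = 1133317785600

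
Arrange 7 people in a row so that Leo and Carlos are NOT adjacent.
Total - adjacent = 7! - (7-1)!×2 = 5040 - 1440 = 3600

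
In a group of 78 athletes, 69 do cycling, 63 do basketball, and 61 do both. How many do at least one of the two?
|A∪B| = |A| + |B| - |A∩B| = 69 + 63 - 61 = 71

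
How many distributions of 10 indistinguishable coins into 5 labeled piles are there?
C(10+5-1, 5-1) = C(14, 4) = 1001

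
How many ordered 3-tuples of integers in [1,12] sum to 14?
Coefficient of x^14 in (x + x² + ... + x^12)^3. By inclusion-exclusion on dice exceeding 12: Σ_j (-1)^j C(3,j)·C(14-1-12j, 2) = C(3,0)·C(13,2) = 1·78 = 78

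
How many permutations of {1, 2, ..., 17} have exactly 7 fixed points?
Choose the 7 fixed points C(17,7) = 19448, derange the rest: !10 = Σ_{j=0}^{10} (-1)^j·10!/j! = 3628800 - 3628800 + 1814400 - 604800 + 151200 - 30240 + 5040 - 720 + 90 - 10 + 1 = 1334961. Product = 19448 × 1334961 = 25962321528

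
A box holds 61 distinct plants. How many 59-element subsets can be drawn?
C(61,59) = 61!/(59!×2!) = 1830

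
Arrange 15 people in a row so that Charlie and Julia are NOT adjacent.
Total - adjacent = 15! - (15-1)!×2 = 1307674368000 - 174356582400 = 1133317785600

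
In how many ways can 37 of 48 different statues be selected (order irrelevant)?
C(48,37) = 48!/(37!×11!) = 22595200368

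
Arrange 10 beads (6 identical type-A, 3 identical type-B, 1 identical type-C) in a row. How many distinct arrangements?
10! / (6! × 3! × 1!) = 840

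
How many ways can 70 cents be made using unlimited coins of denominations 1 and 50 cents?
Coefficient of x^70 in 1/(1-x^1) · 1/(1-x^50). Use j coins of 50 for j = 0..⌊70/50⌋ = 1, the rest in 1s: 1 + 1 = 2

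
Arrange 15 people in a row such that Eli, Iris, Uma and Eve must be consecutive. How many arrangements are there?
Treat the 4 as one block: (15-4+1)! × 4! = 479001600 × 24 = 11496038400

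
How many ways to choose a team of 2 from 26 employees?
C(26,2) = 26!/(2!×24!) = 325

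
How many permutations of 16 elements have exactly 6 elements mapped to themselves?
Choose the 6 fixed points C(16,6) = 8008, derange the rest: !10 = Σ_{j=0}^{10} (-1)^j·10!/j! = 3628800 - 3628800 + 1814400 - 604800 + 151200 - 30240 + 5040 - 720 + 90 - 10 + 1 = 1334961. Product = 8008 × 1334961 = 10690367688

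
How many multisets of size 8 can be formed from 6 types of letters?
C(8+6-1, 6-1) = C(13, 5) = 1287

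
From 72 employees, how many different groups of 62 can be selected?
C(72,62) = 72!/(62!×10!) = 536211932256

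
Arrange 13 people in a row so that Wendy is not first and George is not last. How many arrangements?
By inclusion-exclusion: 13! - 2×(13-1)! + (13-2)! = 6227020800 - 958003200 + 39916800 = 5308934400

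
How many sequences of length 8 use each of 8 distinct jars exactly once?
8! = 40320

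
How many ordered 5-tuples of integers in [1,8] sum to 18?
Coefficient of x^18 in (x + x² + ... + x^8)^5. By inclusion-exclusion on dice exceeding 8: Σ_j (-1)^j C(5,j)·C(18-1-8j, 4) = C(5,0)·C(17,4) - C(5,1)·C(9,4) = 1·2380 - 5·126 = 1750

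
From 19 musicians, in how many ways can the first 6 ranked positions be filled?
P(19,6) = 19!/(19-6)! = 19535040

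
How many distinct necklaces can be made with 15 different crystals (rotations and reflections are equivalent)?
(15-1)!/2 = 87178291200/2 = 43589145600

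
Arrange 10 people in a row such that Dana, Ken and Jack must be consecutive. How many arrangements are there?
Treat the 3 as one block: (10-3+1)! × 3! = 40320 × 6 = 241920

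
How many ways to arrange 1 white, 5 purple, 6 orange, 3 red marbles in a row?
15! / (1! × 5! × 6! × 3!) = 2522520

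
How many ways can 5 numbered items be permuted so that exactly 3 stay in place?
Choose the 3 fixed points C(5,3) = 10, derange the rest: !2 = Σ_{j=0}^{2} (-1)^j·2!/j! = 2 - 2 + 1 = 1. Product = 10 × 1 = 10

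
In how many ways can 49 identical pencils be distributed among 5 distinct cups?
C(49+5-1, 5-1) = C(53, 4) = 292825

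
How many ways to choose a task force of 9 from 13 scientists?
C(13,9) = 13!/(9!×4!) = 715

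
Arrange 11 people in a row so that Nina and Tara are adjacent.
Treat as block: (11-1)! × 2! = 3628800 × 2 = 7257600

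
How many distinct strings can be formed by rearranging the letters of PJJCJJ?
6! / (1! × 1! × 4!) = 30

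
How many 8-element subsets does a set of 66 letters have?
C(66,8) = 66!/(8!×58!) = 5743572120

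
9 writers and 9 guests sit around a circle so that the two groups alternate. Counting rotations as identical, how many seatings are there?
Fix one of the writers: (9-1)! ways for the remaining writers, × 9! ways for the guests = 40320 × 362880 = 14631321600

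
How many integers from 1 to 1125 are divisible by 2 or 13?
⌊1125/2⌋ + ⌊1125/13⌋ - ⌊1125/26⌋ = 562 + 86 - 43 = 605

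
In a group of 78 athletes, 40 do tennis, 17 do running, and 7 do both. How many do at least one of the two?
|A∪B| = |A| + |B| - |A∩B| = 40 + 17 - 7 = 50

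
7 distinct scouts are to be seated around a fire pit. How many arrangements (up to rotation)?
Circular: fix one position, arrange the rest. (7-1)! = 720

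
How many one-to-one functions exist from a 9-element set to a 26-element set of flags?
P(26,9) = 26!/(26-9)! = 1133836704000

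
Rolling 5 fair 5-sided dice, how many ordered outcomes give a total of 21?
Coefficient of x^21 in (x + x² + ... + x^5)^5. By inclusion-exclusion on dice exceeding 5: Σ_j (-1)^j C(5,j)·C(21-1-5j, 4) = C(5,0)·C(20,4) - C(5,1)·C(15,4) + C(5,2)·C(10,4) - C(5,3)·C(5,4) = 1·4845 - 5·1365 + 10·210 - 10·5 = 70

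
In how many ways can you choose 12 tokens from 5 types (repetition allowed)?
C(12+5-1, 5-1) = C(16, 4) = 1820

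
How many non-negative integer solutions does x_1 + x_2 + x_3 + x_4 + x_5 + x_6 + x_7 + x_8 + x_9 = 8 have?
C(8+9-1, 9-1) = C(16, 8) = 12870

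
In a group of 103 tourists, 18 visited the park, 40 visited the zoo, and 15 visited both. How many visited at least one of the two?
|A∪B| = |A| + |B| - |A∩B| = 18 + 40 - 15 = 43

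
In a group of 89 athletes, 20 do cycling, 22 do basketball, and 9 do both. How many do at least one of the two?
|A∪B| = |A| + |B| - |A∩B| = 20 + 22 - 9 = 33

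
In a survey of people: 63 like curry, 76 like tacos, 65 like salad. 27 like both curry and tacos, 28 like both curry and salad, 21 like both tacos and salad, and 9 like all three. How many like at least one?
|A∪B∪C| = 63+76+65-27-28-21+9 = 137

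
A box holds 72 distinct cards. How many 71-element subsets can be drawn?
C(72,71) = 72!/(71!×1!) = 72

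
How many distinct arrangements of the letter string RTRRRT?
6! / (2! × 4!) = 15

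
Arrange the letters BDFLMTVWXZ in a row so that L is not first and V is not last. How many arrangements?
By inclusion-exclusion: 10! - 2×(10-1)! + (10-2)! = 3628800 - 725760 + 40320 = 2943360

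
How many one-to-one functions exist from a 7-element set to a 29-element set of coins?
P(29,7) = 29!/(29-7)! = 7866331200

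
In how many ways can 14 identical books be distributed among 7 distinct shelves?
C(14+7-1, 7-1) = C(20, 6) = 38760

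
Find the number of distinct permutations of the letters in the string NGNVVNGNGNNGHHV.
15! / (2! × 6! × 3! × 4!) = 6306300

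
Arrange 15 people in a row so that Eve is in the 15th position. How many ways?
Fix one position: (15-1)! = 87178291200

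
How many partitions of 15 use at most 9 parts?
By conjugation, equals partitions of 15 into parts ≤ 9. Let r_j(i) = number of partitions of i into parts ≤ j, for i = 0..15. r_1(i) = 1 for all i; r_j(i) = r_{j-1}(i) + r_j(i-j). Rows j = 2..9: ≤2: 1 1 2 2 3 3 4 4 5 5 6 6 7 7 8 8; ≤3: 1 1 2 3 4 5 7 8 10 12 14 16 19 21 24 27; ≤4: 1 1 2 3 5 6 9 11 15 18 23 27 34 39 47 54; ≤5: 1 1 2 3 5 7 10 13 18 23 30 37 47 57 70 84; ≤6: 1 1 2 3 5 7 11 14 20 26 35 44 58 71 90 110; ≤7: 1 1 2 3 5 7 11 15 21 28 38 49 65 82 105 131; ≤8: 1 1 2 3 5 7 11 15 22 29 40 52 70 89 116 146; ≤9: 1 1 2 3 5 7 11 15 22 30 41 54 73 94 123 157. r_9(15) = 157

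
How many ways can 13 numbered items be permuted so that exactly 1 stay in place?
Choose the 1 fixed point C(13,1) = 13, derange the rest: !12 = Σ_{j=0}^{12} (-1)^j·12!/j! = 479001600 - 479001600 + 239500800 - 79833600 + 19958400 - 3991680 + 665280 - 95040 + 11880 - 1320 + 132 - 12 + 1 = 176214841. Product = 13 × 176214841 = 2290792933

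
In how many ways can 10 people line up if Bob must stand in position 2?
Fix one position: (10-1)! = 362880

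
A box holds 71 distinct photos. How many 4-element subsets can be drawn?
C(71,4) = 71!/(4!×67!) = 971635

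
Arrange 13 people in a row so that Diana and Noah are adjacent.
Treat as block: (13-1)! × 2! = 479001600 × 2 = 958003200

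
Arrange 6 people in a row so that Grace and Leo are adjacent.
Treat as block: (6-1)! × 2! = 120 × 2 = 240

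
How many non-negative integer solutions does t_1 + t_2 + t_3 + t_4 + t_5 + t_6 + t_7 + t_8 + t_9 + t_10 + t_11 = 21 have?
C(21+11-1, 11-1) = C(31, 10) = 44352165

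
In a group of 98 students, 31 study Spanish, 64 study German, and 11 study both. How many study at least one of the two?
|A∪B| = |A| + |B| - |A∩B| = 31 + 64 - 11 = 84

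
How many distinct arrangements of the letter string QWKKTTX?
7! / (2! × 1! × 1! × 1! × 2!) = 1260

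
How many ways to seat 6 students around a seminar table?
Circular: fix one position, arrange the rest. (6-1)! = 120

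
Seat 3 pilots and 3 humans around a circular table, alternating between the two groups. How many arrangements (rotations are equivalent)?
Fix one of the pilots: (3-1)! ways for the remaining pilots, × 3! ways for the humans = 2 × 6 = 12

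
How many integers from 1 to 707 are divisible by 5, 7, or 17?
⌊707/5⌋+⌊707/7⌋+⌊707/17⌋ - ⌊707/35⌋-⌊707/85⌋-⌊707/119⌋ + ⌊707/595⌋ = 141+101+41 - 20-8-5 + 1 = 251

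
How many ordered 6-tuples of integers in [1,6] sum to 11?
Coefficient of x^11 in (x + x² + ... + x^6)^6. By inclusion-exclusion on dice exceeding 6: Σ_j (-1)^j C(6,j)·C(11-1-6j, 5) = C(6,0)·C(10,5) = 1·252 = 252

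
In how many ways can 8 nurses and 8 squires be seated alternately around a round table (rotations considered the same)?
Fix one of the nurses: (8-1)! ways for the remaining nurses, × 8! ways for the squires = 5040 × 40320 = 203212800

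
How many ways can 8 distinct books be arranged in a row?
8! = 40320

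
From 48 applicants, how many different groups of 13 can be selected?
C(48,13) = 48!/(13!×35!) = 192928249296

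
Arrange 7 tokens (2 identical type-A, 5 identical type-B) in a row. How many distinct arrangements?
7! / (2! × 5!) = 21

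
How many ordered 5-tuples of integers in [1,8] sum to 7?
Coefficient of x^7 in (x + x² + ... + x^8)^5. By inclusion-exclusion on dice exceeding 8: Σ_j (-1)^j C(5,j)·C(7-1-8j, 4) = C(5,0)·C(6,4) = 1·15 = 15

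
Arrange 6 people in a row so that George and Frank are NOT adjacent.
Total - adjacent = 6! - (6-1)!×2 = 720 - 240 = 480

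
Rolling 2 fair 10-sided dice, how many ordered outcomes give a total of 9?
Coefficient of x^9 in (x + x² + ... + x^10)^2. By inclusion-exclusion on dice exceeding 10: Σ_j (-1)^j C(2,j)·C(9-1-10j, 1) = C(2,0)·C(8,1) = 1·8 = 8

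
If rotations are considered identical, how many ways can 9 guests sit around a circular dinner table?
Circular: fix one position, arrange the rest. (9-1)! = 40320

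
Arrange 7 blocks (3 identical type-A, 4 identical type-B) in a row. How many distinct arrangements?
7! / (3! × 4!) = 35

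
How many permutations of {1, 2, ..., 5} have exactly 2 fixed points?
Choose the 2 fixed points C(5,2) = 10, derange the rest: !3 = Σ_{j=0}^{3} (-1)^j·3!/j! = 6 - 6 + 3 - 1 = 2. Product = 10 × 2 = 20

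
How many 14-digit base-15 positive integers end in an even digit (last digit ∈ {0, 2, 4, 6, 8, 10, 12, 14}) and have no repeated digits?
Last∈{0,2,4,6,8,10,12,14}. Last=0: 87178291200. Last nonzero: 7×13×P(13,12) = 566658892800. Total = 653837184000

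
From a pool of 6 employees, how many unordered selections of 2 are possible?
C(6,2) = 6!/(2!×4!) = 15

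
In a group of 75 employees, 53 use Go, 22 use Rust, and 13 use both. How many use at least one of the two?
|A∪B| = |A| + |B| - |A∩B| = 53 + 22 - 13 = 62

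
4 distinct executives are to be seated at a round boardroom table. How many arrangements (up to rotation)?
Circular: fix one position, arrange the rest. (4-1)! = 6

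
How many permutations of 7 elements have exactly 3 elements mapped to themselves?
Choose the 3 fixed points C(7,3) = 35, derange the rest: !4 = Σ_{j=0}^{4} (-1)^j·4!/j! = 24 - 24 + 12 - 4 + 1 = 9. Product = 35 × 9 = 315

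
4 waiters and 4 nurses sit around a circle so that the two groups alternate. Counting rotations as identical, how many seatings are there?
Fix one of the waiters: (4-1)! ways for the remaining waiters, × 4! ways for the nurses = 6 × 24 = 144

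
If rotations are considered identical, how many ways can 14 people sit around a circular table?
Circular: fix one position, arrange the rest. (14-1)! = 6227020800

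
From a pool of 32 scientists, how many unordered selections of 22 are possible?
C(32,22) = 32!/(22!×10!) = 64512240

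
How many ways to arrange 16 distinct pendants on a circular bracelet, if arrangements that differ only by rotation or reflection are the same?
(16-1)!/2 = 1307674368000/2 = 653837184000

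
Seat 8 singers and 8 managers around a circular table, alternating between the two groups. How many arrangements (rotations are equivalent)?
Fix one of the singers: (8-1)! ways for the remaining singers, × 8! ways for the managers = 5040 × 40320 = 203212800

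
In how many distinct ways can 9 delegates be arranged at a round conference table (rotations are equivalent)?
Circular: fix one position, arrange the rest. (9-1)! = 40320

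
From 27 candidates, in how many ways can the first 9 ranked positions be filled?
P(27,9) = 27!/(27-9)! = 1700755056000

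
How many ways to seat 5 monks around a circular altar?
Circular: fix one position, arrange the rest. (5-1)! = 24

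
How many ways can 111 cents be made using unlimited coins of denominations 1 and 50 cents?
Coefficient of x^111 in 1/(1-x^1) · 1/(1-x^50). Use j coins of 50 for j = 0..⌊111/50⌋ = 2, the rest in 1s: 2 + 1 = 3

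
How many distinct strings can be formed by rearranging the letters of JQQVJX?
6! / (1! × 1! × 2! × 2!) = 180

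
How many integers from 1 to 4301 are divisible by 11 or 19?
⌊4301/11⌋ + ⌊4301/19⌋ - ⌊4301/209⌋ = 391 + 226 - 20 = 597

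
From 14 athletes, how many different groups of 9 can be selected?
C(14,9) = 14!/(9!×5!) = 2002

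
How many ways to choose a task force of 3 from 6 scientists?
C(6,3) = 6!/(3!×3!) = 20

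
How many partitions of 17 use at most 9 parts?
By conjugation, equals partitions of 17 into parts ≤ 9. Let r_j(i) = number of partitions of i into parts ≤ j, for i = 0..17. r_1(i) = 1 for all i; r_j(i) = r_{j-1}(i) + r_j(i-j). Rows j = 2..9: ≤2: 1 1 2 2 3 3 4 4 5 5 6 6 7 7 8 8 9 9; ≤3: 1 1 2 3 4 5 7 8 10 12 14 16 19 21 24 27 30 33; ≤4: 1 1 2 3 5 6 9 11 15 18 23 27 34 39 47 54 64 72; ≤5: 1 1 2 3 5 7 10 13 18 23 30 37 47 57 70 84 101 119; ≤6: 1 1 2 3 5 7 11 14 20 26 35 44 58 71 90 110 136 163; ≤7: 1 1 2 3 5 7 11 15 21 28 38 49 65 82 105 131 164 201; ≤8: 1 1 2 3 5 7 11 15 22 29 40 52 70 89 116 146 186 230; ≤9: 1 1 2 3 5 7 11 15 22 30 41 54 73 94 123 157 201 252. r_9(17) = 252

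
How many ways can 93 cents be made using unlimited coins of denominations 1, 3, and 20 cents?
Coefficient of x^93 in 1/(1-x^1) · 1/(1-x^3) · 1/(1-x^20). Case on j = number of 20-cent coins (j = 0..4); remainder r = 93 - 20j is made from {1,3} in ⌊r/3⌋+1 ways. r = 93, 73, 53, 33, 13 → 32 + 25 + 18 + 12 + 5 = 92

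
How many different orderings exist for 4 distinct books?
4! = 24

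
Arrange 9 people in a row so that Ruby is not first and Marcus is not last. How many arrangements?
By inclusion-exclusion: 9! - 2×(9-1)! + (9-2)! = 362880 - 80640 + 5040 = 287280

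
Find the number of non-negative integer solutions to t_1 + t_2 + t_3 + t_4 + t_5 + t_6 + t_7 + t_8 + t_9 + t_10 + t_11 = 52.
C(52+11-1, 11-1) = C(62, 10) = 107518933731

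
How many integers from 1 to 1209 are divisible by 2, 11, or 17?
⌊1209/2⌋+⌊1209/11⌋+⌊1209/17⌋ - ⌊1209/22⌋-⌊1209/34⌋-⌊1209/187⌋ + ⌊1209/374⌋ = 604+109+71 - 54-35-6 + 3 = 692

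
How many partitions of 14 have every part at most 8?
Let r_j(i) = number of partitions of i into parts ≤ j, for i = 0..14. r_1(i) = 1 for all i; r_j(i) = r_{j-1}(i) + r_j(i-j). Rows j = 2..8: ≤2: 1 1 2 2 3 3 4 4 5 5 6 6 7 7 8; ≤3: 1 1 2 3 4 5 7 8 10 12 14 16 19 21 24; ≤4: 1 1 2 3 5 6 9 11 15 18 23 27 34 39 47; ≤5: 1 1 2 3 5 7 10 13 18 23 30 37 47 57 70; ≤6: 1 1 2 3 5 7 11 14 20 26 35 44 58 71 90; ≤7: 1 1 2 3 5 7 11 15 21 28 38 49 65 82 105; ≤8: 1 1 2 3 5 7 11 15 22 29 40 52 70 89 116. r_8(14) = 116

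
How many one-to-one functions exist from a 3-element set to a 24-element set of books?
P(24,3) = 24!/(24-3)! = 12144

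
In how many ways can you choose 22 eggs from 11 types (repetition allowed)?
C(22+11-1, 11-1) = C(32, 10) = 64512240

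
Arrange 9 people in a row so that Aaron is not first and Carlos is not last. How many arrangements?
By inclusion-exclusion: 9! - 2×(9-1)! + (9-2)! = 362880 - 80640 + 5040 = 287280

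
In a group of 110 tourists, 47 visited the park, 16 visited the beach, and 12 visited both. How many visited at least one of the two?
|A∪B| = |A| + |B| - |A∩B| = 47 + 16 - 12 = 51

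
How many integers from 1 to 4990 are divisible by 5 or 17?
⌊4990/5⌋ + ⌊4990/17⌋ - ⌊4990/85⌋ = 998 + 293 - 58 = 1233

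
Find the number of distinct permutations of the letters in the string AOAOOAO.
7! / (3! × 4!) = 35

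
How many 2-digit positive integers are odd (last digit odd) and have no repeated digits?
Last∈{1,3,5,7,9}. Last=0: 0. Last nonzero: 5×8×P(8,0) = 40. Total = 40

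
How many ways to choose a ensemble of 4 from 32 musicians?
C(32,4) = 32!/(4!×28!) = 35960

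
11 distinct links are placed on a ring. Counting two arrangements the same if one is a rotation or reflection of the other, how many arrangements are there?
(11-1)!/2 = 3628800/2 = 1814400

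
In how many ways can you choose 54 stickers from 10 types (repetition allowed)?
C(54+10-1, 10-1) = C(63, 9) = 23667689815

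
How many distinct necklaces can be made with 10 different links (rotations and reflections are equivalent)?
(10-1)!/2 = 362880/2 = 181440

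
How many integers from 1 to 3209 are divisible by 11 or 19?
⌊3209/11⌋ + ⌊3209/19⌋ - ⌊3209/209⌋ = 291 + 168 - 15 = 444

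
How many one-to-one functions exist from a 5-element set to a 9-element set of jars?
P(9,5) = 9!/(9-5)! = 15120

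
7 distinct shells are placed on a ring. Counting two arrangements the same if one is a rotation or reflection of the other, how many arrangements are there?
(7-1)!/2 = 720/2 = 360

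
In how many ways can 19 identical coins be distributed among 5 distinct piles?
C(19+5-1, 5-1) = C(23, 4) = 8855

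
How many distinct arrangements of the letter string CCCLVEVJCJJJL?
13! / (4! × 4! × 1! × 2! × 2!) = 2702700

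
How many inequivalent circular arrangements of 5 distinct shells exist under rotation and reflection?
(5-1)!/2 = 24/2 = 12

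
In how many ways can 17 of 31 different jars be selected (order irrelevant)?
C(31,17) = 31!/(17!×14!) = 265182525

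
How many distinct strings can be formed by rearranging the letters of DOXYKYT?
7! / (2! × 1! × 1! × 1! × 1! × 1!) = 2520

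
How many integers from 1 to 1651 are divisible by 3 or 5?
⌊1651/3⌋ + ⌊1651/5⌋ - ⌊1651/15⌋ = 550 + 330 - 110 = 770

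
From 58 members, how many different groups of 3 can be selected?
C(58,3) = 58!/(3!×55!) = 30856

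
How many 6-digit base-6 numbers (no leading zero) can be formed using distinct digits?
First digit: 5 choices (nonzero). Then descending: 5 × 5 × 4 × 3 × 2 × 1 = 600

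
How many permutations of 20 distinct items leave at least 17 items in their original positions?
Exactly j fixed points: C(20,j)·!(20-j); sum over j ≥ 17 (derangement numbers via !m = (m-1)·(!(m-1) + !(m-2)): !0..!3 = 1, 0, 1, 2). Σ_{j=17}^{20} C(20,j)·!(20-j) = C(20,17)·!3 + C(20,18)·!2 + C(20,19)·!1 + C(20,20)·!0 = 1140·2 + 190·1 + 20·0 + 1·1 = 2471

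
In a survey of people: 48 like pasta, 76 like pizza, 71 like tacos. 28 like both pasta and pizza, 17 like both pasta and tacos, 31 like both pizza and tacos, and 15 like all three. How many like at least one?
|A∪B∪C| = 48+76+71-28-17-31+15 = 134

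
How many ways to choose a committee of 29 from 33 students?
C(33,29) = 33!/(29!×4!) = 40920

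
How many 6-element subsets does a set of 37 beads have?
C(37,6) = 37!/(6!×31!) = 2324784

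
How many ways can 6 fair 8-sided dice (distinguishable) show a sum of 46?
Coefficient of x^46 in (x + x² + ... + x^8)^6. By inclusion-exclusion on dice exceeding 8: Σ_j (-1)^j C(6,j)·C(46-1-8j, 5) = C(6,0)·C(45,5) - C(6,1)·C(37,5) + C(6,2)·C(29,5) - C(6,3)·C(21,5) + C(6,4)·C(13,5) - C(6,5)·C(5,5) = 1·1221759 - 6·435897 + 15·118755 - 20·20349 + 15·1287 - 6·1 = 21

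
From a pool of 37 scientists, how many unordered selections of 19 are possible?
C(37,19) = 37!/(19!×18!) = 17672631900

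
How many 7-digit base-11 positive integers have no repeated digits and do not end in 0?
Last digit: 10 nonzero choices. First digit: 9 (nonzero, ≠last). Middle 5: P(9,5) = 15120. Total = 1360800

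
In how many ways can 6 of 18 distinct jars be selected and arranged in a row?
P(18,6) = 18!/(18-6)! = 13366080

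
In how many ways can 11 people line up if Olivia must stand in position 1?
Fix one position: (11-1)! = 3628800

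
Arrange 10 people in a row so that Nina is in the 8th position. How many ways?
Fix one position: (10-1)! = 362880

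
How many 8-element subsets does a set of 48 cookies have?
C(48,8) = 48!/(8!×40!) = 377348994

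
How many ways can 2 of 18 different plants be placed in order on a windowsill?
P(18,2) = 18!/(18-2)! = 306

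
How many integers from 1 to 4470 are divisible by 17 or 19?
⌊4470/17⌋ + ⌊4470/19⌋ - ⌊4470/323⌋ = 262 + 235 - 13 = 484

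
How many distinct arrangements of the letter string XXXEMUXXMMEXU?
13! / (3! × 2! × 6! × 2!) = 360360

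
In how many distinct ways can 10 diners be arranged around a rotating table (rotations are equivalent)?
Circular: fix one position, arrange the rest. (10-1)! = 362880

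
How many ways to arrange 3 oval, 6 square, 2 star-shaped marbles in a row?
11! / (3! × 6! × 2!) = 4620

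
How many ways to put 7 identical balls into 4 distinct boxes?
C(7+4-1, 4-1) = C(10, 3) = 120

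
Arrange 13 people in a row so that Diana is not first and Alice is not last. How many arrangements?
By inclusion-exclusion: 13! - 2×(13-1)! + (13-2)! = 6227020800 - 958003200 + 39916800 = 5308934400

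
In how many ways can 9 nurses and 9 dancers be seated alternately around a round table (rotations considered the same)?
Fix one of the nurses: (9-1)! ways for the remaining nurses, × 9! ways for the dancers = 40320 × 362880 = 14631321600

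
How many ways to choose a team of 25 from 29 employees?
C(29,25) = 29!/(25!×4!) = 23751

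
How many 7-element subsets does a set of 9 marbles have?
C(9,7) = 9!/(7!×2!) = 36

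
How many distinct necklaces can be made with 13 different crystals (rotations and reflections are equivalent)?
(13-1)!/2 = 479001600/2 = 239500800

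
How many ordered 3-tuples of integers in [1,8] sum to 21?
Coefficient of x^21 in (x + x² + ... + x^8)^3. By inclusion-exclusion on dice exceeding 8: Σ_j (-1)^j C(3,j)·C(21-1-8j, 2) = C(3,0)·C(20,2) - C(3,1)·C(12,2) + C(3,2)·C(4,2) = 1·190 - 3·66 + 3·6 = 10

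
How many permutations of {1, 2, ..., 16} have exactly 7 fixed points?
Choose the 7 fixed points C(16,7) = 11440, derange the rest: !9 = Σ_{j=0}^{9} (-1)^j·9!/j! = 362880 - 362880 + 181440 - 60480 + 15120 - 3024 + 504 - 72 + 9 - 1 = 133496. Product = 11440 × 133496 = 1527194240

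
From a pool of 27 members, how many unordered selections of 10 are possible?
C(27,10) = 27!/(10!×17!) = 8436285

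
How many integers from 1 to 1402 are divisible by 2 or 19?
⌊1402/2⌋ + ⌊1402/19⌋ - ⌊1402/38⌋ = 701 + 73 - 36 = 738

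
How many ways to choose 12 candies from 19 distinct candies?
C(19,12) = 19!/(12!×7!) = 50388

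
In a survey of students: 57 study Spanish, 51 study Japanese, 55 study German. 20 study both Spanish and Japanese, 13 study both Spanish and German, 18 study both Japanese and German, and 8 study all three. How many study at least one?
|A∪B∪C| = 57+51+55-20-13-18+8 = 120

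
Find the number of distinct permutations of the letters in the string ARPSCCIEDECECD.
14! / (2! × 3! × 4! × 1! × 1! × 1! × 1! × 1!) = 302702400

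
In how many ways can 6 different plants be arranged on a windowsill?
6! = 720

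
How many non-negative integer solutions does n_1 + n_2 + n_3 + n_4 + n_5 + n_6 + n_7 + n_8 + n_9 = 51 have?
C(51+9-1, 9-1) = C(59, 8) = 2217471399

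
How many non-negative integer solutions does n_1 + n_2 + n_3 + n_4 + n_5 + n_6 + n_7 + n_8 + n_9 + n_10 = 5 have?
C(5+10-1, 10-1) = C(14, 9) = 2002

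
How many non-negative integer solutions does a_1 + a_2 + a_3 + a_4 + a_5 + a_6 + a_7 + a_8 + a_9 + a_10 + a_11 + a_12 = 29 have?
C(29+12-1, 12-1) = C(40, 11) = 2311801440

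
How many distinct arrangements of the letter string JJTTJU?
6! / (2! × 3! × 1!) = 60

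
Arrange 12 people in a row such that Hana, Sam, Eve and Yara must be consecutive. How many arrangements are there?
Treat the 4 as one block: (12-4+1)! × 4! = 362880 × 24 = 8709120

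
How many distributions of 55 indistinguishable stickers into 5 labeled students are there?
C(55+5-1, 5-1) = C(59, 4) = 455126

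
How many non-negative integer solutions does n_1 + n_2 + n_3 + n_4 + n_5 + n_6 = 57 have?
C(57+6-1, 6-1) = C(62, 5) = 6471002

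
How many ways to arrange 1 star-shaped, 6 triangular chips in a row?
7! / (1! × 6!) = 7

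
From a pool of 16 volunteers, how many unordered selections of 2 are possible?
C(16,2) = 16!/(2!×14!) = 120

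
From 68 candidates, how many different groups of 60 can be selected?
C(68,60) = 68!/(60!×8!) = 7392009768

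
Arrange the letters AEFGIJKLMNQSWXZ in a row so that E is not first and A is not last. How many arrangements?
By inclusion-exclusion: 15! - 2×(15-1)! + (15-2)! = 1307674368000 - 174356582400 + 6227020800 = 1139544806400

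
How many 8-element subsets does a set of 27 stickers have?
C(27,8) = 27!/(8!×19!) = 2220075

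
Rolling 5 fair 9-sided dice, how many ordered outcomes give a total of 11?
Coefficient of x^11 in (x + x² + ... + x^9)^5. By inclusion-exclusion on dice exceeding 9: Σ_j (-1)^j C(5,j)·C(11-1-9j, 4) = C(5,0)·C(10,4) = 1·210 = 210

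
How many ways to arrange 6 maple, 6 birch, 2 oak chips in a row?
14! / (6! × 6! × 2!) = 84084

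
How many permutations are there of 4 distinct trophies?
4! = 24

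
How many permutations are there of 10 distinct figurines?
10! = 3628800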